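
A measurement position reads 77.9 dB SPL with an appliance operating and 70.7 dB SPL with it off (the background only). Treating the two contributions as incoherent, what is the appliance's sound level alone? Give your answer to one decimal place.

77.0 dB SPL

Background correction is a power subtraction:
L_src = 10·log₁₀(10^(77.9/10) − 10^(70.7/10)) = 10·log₁₀(49910000) = 77.0 dB SPL.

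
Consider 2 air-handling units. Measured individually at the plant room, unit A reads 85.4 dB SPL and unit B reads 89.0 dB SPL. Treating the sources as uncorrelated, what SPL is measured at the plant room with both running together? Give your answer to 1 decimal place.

Add the sources as powers (linear), then convert back to dB:
L_total = 10·log₁₀(10^(85.4/10) + 10^(89.0/10)) = 10·log₁₀(1141000000) = 90.6 dB SPL.

90.6 dB SPL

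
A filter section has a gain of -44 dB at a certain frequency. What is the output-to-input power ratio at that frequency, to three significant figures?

0.0000398

Power ratio = 10^(dB/10).
10^(-44/10) = 10^(-4.400) = 0.0000398.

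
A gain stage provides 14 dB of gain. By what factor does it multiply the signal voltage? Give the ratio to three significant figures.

Voltage ratio = 10^(dB/20).
10^(14/20) = 10^(0.7000) = 5.01.

5.01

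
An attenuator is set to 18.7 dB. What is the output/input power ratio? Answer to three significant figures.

Power ratio = 10^(dB/10).
10^(-18.7/10) = 10^(-1.870) = 0.0135.

0.0135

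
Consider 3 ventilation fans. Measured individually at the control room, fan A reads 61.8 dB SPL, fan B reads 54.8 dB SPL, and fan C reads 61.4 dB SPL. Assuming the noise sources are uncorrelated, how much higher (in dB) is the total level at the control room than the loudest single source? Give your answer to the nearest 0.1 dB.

Uncorrelated sources add in intensity (power), not in dB.
L_total = 10·log₁₀(10^(61.8/10) + 10^(54.8/10) + 10^(61.4/10)) = 65.05 dB SPL.
Excess over the loudest (61.8 dB): 65.05 − 61.8 = 3.2 dB.

3.2 dB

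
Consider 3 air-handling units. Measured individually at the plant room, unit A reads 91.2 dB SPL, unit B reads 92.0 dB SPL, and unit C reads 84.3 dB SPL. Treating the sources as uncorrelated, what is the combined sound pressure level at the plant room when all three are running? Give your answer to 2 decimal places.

95.01 dB SPL

Incoherent sources sum as intensities:
L_total = 10·log₁₀(10^(91.2/10) + 10^(92.0/10) + 10^(84.3/10)) = 10·log₁₀(3172000000) = 95.01 dB SPL.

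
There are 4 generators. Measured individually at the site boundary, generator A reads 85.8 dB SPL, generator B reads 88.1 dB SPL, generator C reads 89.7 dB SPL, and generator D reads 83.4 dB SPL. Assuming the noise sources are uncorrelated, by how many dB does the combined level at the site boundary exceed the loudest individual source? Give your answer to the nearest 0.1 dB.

Add the sources as powers (linear), then convert back to dB:
L_total = 10·log₁₀(10^(85.8/10) + 10^(88.1/10) + 10^(89.7/10) + 10^(83.4/10)) = 93.38 dB SPL.
Excess over the loudest (89.7 dB): 93.38 − 89.7 = 3.7 dB.

3.7 dB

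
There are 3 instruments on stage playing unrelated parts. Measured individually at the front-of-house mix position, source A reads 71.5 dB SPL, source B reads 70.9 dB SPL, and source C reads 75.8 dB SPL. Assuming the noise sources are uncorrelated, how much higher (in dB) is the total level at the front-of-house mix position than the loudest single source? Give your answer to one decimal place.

2.3 dB

Incoherent sources sum as intensities:
L_total = 10·log₁₀(10^(71.5/10) + 10^(70.9/10) + 10^(75.8/10)) = 78.09 dB SPL.
Excess over the loudest (75.8 dB): 78.09 − 75.8 = 2.3 dB.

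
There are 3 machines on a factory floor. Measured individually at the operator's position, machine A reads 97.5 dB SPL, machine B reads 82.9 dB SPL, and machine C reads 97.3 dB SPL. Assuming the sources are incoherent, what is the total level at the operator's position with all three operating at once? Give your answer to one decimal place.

Uncorrelated sources add in intensity (power), not in dB.
L_total = 10·log₁₀(10^(97.5/10) + 10^(82.9/10) + 10^(97.3/10)) = 10·log₁₀(11189000000) = 100.5 dB SPL.

100.5 dB SPL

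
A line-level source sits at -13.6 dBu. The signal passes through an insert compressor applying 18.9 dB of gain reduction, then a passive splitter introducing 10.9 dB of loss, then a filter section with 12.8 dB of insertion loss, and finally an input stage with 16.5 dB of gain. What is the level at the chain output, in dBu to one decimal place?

Gain stages sum in dB:
-13.6 − 18.9 − 10.9 − 12.8 + 16.5 = -39.7 dBu.

-39.7 dBu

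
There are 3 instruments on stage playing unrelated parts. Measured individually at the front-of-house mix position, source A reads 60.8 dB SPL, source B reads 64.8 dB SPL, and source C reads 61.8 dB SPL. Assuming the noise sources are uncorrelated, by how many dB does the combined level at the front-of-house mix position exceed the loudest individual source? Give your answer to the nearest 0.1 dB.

Incoherent sources sum as intensities:
L_total = 10·log₁₀(10^(60.8/10) + 10^(64.8/10) + 10^(61.8/10)) = 67.59 dB SPL.
Excess over the loudest (64.8 dB): 67.59 − 64.8 = 2.8 dB.

2.8 dB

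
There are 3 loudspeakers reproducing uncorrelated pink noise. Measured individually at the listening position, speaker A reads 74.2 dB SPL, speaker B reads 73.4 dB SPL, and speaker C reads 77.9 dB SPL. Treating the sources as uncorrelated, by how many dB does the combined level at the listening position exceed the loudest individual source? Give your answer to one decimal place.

2.5 dB

Add the sources as powers (linear), then convert back to dB:
L_total = 10·log₁₀(10^(74.2/10) + 10^(73.4/10) + 10^(77.9/10)) = 80.41 dB SPL.
Excess over the loudest (77.9 dB): 80.41 − 77.9 = 2.5 dB.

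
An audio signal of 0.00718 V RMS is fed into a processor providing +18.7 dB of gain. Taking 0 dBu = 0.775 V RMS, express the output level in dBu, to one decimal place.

Input level: 20·log₁₀(0.00718/0.775) = -40.66 dBu.
Output: -40.66 + 18.7 = -22.0 dBu.

-22.0 dBu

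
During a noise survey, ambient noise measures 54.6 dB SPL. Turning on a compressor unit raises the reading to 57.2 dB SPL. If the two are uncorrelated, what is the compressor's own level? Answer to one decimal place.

Subtract intensities: L_src = 10·log₁₀(10^(L_total/10) − 10^(L_bg/10)).
L_src = 10·log₁₀(10^(57.2/10) − 10^(54.6/10)) = 10·log₁₀(236400) = 53.7 dB SPL.

53.7 dB SPL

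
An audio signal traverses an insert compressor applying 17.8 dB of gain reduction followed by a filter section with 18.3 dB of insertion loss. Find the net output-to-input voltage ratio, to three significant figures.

Net gain = (−17.8) + (−18.3) = -36.1 dB.
Voltage ratio = 10^(-36.1/20) = 0.0157.

0.0157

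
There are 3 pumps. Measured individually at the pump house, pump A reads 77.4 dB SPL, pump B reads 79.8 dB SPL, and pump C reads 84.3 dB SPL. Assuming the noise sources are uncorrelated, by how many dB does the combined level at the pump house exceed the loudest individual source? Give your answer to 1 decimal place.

Incoherent sources sum as intensities:
L_total = 10·log₁₀(10^(77.4/10) + 10^(79.8/10) + 10^(84.3/10)) = 86.23 dB SPL.
Excess over the loudest (84.3 dB): 86.23 − 84.3 = 1.9 dB.

1.9 dB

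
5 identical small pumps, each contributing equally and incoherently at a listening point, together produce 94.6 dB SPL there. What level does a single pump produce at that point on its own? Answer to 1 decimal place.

5 equal incoherent sources add 10·log₁₀(5) = 6.99 dB over one source.
L_one = 94.6 − 6.99 = 87.6 dB SPL.

87.6 dB SPL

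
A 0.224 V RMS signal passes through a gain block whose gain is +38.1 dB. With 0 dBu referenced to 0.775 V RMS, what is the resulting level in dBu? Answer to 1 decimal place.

+27.3 dBu

Input level: 20·log₁₀(0.224/0.775) = -10.78 dBu.
Output: -10.78 + 38.1 = +27.3 dBu.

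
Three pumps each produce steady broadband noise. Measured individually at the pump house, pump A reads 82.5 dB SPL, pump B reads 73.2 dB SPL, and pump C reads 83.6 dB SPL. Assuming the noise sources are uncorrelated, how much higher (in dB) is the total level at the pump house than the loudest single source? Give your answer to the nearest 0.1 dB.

2.7 dB

Incoherent sources sum as intensities:
L_total = 10·log₁₀(10^(82.5/10) + 10^(73.2/10) + 10^(83.6/10)) = 86.31 dB SPL.
Excess over the loudest (83.6 dB): 86.31 − 83.6 = 2.7 dB.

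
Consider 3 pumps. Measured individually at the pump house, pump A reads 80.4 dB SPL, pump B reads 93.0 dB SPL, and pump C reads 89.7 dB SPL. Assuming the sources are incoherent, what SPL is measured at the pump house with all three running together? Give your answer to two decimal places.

94.83 dB SPL

Uncorrelated sources add in intensity (power), not in dB.
L_total = 10·log₁₀(10^(80.4/10) + 10^(93.0/10) + 10^(89.7/10)) = 10·log₁₀(3038000000) = 94.83 dB SPL.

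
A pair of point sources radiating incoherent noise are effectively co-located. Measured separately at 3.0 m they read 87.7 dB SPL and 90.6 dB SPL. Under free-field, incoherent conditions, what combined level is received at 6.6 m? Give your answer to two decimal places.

Combined at 3.0 m: 10·log₁₀(10^(87.7/10)+10^(90.6/10)) = 92.398 dB SPL.
Then apply −20·log₁₀(6.6/3.0) = -6.848 dB → 85.55 dB SPL.

85.55 dB SPL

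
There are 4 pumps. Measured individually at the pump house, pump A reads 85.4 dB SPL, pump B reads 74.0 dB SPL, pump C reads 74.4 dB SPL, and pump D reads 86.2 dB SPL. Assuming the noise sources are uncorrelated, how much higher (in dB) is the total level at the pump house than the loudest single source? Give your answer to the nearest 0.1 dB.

2.9 dB

Incoherent sources sum as intensities:
L_total = 10·log₁₀(10^(85.4/10) + 10^(74.0/10) + 10^(74.4/10) + 10^(86.2/10)) = 89.12 dB SPL.
Excess over the loudest (86.2 dB): 89.12 − 86.2 = 2.9 dB.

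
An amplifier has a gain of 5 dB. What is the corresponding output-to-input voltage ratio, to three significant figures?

Voltage ratio = 10^(dB/20).
10^(5/20) = 10^(0.2500) = 1.78.

1.78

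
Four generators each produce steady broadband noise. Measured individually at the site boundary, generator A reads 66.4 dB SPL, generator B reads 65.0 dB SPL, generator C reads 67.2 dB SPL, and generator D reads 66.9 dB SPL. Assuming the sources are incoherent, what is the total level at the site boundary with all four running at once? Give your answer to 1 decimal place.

Incoherent sources sum as intensities:
L_total = 10·log₁₀(10^(66.4/10) + 10^(65.0/10) + 10^(67.2/10) + 10^(66.9/10)) = 10·log₁₀(17670000) = 72.5 dB SPL.

72.5 dB SPL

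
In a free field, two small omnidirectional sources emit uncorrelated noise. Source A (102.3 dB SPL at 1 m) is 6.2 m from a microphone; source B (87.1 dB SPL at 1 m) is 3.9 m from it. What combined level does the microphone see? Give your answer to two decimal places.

At the listener: L_A = 102.3 − 20·log₁₀(6.2) = 86.452 dB; L_B = 87.1 − 20·log₁₀(3.9) = 75.279 dB.
Combined: 10·log₁₀(10^(86.452/10)+10^(75.279/10)) = 86.77 dB SPL.

86.77 dB SPL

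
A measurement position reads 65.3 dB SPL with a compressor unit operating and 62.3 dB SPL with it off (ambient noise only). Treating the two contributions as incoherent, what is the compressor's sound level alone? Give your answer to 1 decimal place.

62.3 dB SPL

Subtract intensities: L_src = 10·log₁₀(10^(L_total/10) − 10^(L_bg/10)).
L_src = 10·log₁₀(10^(65.3/10) − 10^(62.3/10)) = 10·log₁₀(1690000) = 62.3 dB SPL.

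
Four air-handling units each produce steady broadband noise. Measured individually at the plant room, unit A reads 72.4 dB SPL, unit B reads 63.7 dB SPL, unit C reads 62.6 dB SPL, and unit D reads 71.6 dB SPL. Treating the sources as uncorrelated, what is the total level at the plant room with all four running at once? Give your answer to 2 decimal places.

Incoherent sources sum as intensities:
L_total = 10·log₁₀(10^(72.4/10) + 10^(63.7/10) + 10^(62.6/10) + 10^(71.6/10)) = 10·log₁₀(36000000) = 75.56 dB SPL.

75.56 dB SPL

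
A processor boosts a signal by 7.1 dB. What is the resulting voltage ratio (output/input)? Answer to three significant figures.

Voltage ratio = 10^(dB/20).
10^(7.1/20) = 10^(0.3550) = 2.26.

2.26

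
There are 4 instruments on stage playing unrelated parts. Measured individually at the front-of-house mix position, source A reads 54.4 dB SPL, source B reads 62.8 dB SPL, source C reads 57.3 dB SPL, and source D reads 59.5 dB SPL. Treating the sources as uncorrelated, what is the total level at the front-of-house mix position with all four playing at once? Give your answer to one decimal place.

Uncorrelated sources add in intensity (power), not in dB.
L_total = 10·log₁₀(10^(54.4/10) + 10^(62.8/10) + 10^(57.3/10) + 10^(59.5/10)) = 10·log₁₀(3609000) = 65.6 dB SPL.

65.6 dB SPL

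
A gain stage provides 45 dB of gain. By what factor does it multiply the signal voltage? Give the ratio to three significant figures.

Voltage ratio = 10^(dB/20).
10^(45/20) = 10^(2.250) = 178.

178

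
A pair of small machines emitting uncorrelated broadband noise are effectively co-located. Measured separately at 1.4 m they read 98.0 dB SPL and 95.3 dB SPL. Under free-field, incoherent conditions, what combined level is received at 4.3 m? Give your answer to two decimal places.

90.12 dB SPL

Combined at 1.4 m: 10·log₁₀(10^(98.0/10)+10^(95.3/10)) = 99.867 dB SPL.
Then apply −20·log₁₀(4.3/1.4) = -9.747 dB → 90.12 dB SPL.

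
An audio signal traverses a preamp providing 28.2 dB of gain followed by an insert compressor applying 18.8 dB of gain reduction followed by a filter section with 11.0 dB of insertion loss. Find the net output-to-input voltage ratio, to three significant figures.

Net gain = 28.2 + (−18.8) + (−11.0) = -1.6 dB.
Voltage ratio = 10^(-1.6/20) = 0.832.

0.832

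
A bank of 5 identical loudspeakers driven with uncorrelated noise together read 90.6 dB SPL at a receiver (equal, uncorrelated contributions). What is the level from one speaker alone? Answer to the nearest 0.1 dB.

83.6 dB SPL

5 equal incoherent sources add 10·log₁₀(5) = 6.99 dB over one source.
L_one = 90.6 − 6.99 = 83.6 dB SPL.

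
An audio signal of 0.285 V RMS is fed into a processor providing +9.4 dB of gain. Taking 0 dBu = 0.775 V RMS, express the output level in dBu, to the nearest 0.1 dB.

Input level: 20·log₁₀(0.285/0.775) = -8.69 dBu.
Output: -8.69 + 9.4 = +0.7 dBu.

+0.7 dBu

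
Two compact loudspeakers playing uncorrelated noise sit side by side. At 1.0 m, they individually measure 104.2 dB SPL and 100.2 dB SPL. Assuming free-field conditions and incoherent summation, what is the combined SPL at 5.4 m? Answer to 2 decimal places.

Combined at 1.0 m: 10·log₁₀(10^(104.2/10)+10^(100.2/10)) = 105.655 dB SPL.
Then apply −20·log₁₀(5.4/1.0) = -14.648 dB → 91.01 dB SPL.

91.01 dB SPL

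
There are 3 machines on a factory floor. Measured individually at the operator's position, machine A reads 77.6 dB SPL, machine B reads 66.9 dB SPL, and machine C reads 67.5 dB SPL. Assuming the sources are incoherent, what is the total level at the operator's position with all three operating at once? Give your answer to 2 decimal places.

78.33 dB SPL

Uncorrelated sources add in intensity (power), not in dB.
L_total = 10·log₁₀(10^(77.6/10) + 10^(66.9/10) + 10^(67.5/10)) = 10·log₁₀(68070000) = 78.33 dB SPL.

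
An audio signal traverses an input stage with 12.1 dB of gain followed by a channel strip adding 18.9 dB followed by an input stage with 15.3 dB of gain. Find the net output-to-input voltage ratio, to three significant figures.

Net gain = 12.1 + 18.9 + 15.3 = 46.3 dB.
Voltage ratio = 10^(46.3/20) = 207.

207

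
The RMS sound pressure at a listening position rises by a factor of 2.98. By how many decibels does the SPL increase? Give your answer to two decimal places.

Sound pressure is an amplitude quantity: ΔL = 20·log₁₀(p₂/p₁).
20·log₁₀(2.98) = 9.48 dB.

9.48 dB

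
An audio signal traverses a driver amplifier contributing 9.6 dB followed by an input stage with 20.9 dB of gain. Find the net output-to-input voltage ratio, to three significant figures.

33.5

Net gain = 9.6 + 20.9 = 30.5 dB.
Voltage ratio = 10^(30.5/20) = 33.5.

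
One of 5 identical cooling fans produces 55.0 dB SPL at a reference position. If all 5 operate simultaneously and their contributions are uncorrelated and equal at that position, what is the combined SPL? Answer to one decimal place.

5 equal incoherent sources raise the level by 10·log₁₀(5) = 6.99 dB.
L_total = 55.0 + 6.99 = 62.0 dB SPL.

62.0 dB SPL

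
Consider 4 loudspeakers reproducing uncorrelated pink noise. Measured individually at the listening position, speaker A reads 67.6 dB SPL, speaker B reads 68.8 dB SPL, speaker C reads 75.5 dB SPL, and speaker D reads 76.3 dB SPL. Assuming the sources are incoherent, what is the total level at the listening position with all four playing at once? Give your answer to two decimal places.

79.61 dB SPL

Incoherent sources sum as intensities:
L_total = 10·log₁₀(10^(67.6/10) + 10^(68.8/10) + 10^(75.5/10) + 10^(76.3/10)) = 10·log₁₀(91480000) = 79.61 dB SPL.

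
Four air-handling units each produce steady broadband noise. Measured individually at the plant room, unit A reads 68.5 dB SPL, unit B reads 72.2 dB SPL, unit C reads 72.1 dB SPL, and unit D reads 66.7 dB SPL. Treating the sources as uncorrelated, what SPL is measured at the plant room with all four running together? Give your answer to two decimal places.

Uncorrelated sources add in intensity (power), not in dB.
L_total = 10·log₁₀(10^(68.5/10) + 10^(72.2/10) + 10^(72.1/10) + 10^(66.7/10)) = 10·log₁₀(44570000) = 76.49 dB SPL.

76.49 dB SPL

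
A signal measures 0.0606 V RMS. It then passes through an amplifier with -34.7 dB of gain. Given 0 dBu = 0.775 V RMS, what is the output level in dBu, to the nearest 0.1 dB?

Input level: 20·log₁₀(0.0606/0.775) = -22.14 dBu.
Output: -22.14 − 34.7 = -56.8 dBu.

-56.8 dBu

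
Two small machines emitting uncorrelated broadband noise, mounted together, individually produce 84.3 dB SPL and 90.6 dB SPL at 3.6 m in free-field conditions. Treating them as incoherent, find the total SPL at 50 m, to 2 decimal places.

68.66 dB SPL

Combined at 3.6 m: 10·log₁₀(10^(84.3/10)+10^(90.6/10)) = 91.515 dB SPL.
Then apply −20·log₁₀(50/3.6) = -22.853 dB → 68.66 dB SPL.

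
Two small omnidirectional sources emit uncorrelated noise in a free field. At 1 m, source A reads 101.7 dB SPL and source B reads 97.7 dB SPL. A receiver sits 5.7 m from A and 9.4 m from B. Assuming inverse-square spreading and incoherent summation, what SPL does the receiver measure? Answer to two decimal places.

87.18 dB SPL

At the listener: L_A = 101.7 − 20·log₁₀(5.7) = 86.583 dB; L_B = 97.7 − 20·log₁₀(9.4) = 78.237 dB.
Combined: 10·log₁₀(10^(86.583/10)+10^(78.237/10)) = 87.18 dB SPL.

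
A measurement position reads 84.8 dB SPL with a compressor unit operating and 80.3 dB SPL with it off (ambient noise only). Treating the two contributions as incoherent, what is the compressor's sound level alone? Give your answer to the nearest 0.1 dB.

Subtract intensities: L_src = 10·log₁₀(10^(L_total/10) − 10^(L_bg/10)).
L_src = 10·log₁₀(10^(84.8/10) − 10^(80.3/10)) = 10·log₁₀(194800000) = 82.9 dB SPL.

82.9 dB SPL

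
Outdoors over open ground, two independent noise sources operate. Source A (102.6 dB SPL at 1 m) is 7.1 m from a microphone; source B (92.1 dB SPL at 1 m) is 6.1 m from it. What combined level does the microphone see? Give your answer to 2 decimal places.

86.07 dB SPL

At the listener: L_A = 102.6 − 20·log₁₀(7.1) = 85.575 dB; L_B = 92.1 − 20·log₁₀(6.1) = 76.393 dB.
Combined: 10·log₁₀(10^(85.575/10)+10^(76.393/10)) = 86.07 dB SPL.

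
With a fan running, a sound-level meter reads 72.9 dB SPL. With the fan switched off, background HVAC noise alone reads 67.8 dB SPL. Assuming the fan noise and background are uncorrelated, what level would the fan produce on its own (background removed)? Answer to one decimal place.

71.3 dB SPL

Background correction is a power subtraction:
L_src = 10·log₁₀(10^(72.9/10) − 10^(67.8/10)) = 10·log₁₀(13470000) = 71.3 dB SPL.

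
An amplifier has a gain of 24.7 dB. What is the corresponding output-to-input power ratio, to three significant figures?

295

Power ratio = 10^(dB/10).
10^(24.7/10) = 10^(2.470) = 295.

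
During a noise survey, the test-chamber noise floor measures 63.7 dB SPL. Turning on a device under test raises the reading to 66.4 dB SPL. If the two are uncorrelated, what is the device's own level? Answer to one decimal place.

Background correction is a power subtraction:
L_src = 10·log₁₀(10^(66.4/10) − 10^(63.7/10)) = 10·log₁₀(2021000) = 63.1 dB SPL.

63.1 dB SPL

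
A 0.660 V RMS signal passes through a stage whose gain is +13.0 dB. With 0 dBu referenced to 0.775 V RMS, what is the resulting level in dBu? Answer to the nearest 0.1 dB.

Input level: 20·log₁₀(0.660/0.775) = -1.40 dBu.
Output: -1.40 + 13.0 = +11.6 dBu.

+11.6 dBu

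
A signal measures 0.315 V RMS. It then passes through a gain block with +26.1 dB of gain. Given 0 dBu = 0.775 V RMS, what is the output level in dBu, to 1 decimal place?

Input level: 20·log₁₀(0.315/0.775) = -7.82 dBu.
Output: -7.82 + 26.1 = +18.3 dBu.

+18.3 dBu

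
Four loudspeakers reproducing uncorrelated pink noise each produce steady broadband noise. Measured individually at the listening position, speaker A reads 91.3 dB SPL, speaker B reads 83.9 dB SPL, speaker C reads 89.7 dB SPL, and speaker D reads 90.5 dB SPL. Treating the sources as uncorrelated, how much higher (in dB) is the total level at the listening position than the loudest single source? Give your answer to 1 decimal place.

4.3 dB

Uncorrelated sources add in intensity (power), not in dB.
L_total = 10·log₁₀(10^(91.3/10) + 10^(83.9/10) + 10^(89.7/10) + 10^(90.5/10)) = 95.62 dB SPL.
Excess over the loudest (91.3 dB): 95.62 − 91.3 = 4.3 dB.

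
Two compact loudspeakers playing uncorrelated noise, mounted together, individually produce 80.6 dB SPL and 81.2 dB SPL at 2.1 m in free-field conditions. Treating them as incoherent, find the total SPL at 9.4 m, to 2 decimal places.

70.90 dB SPL

Combined at 2.1 m: 10·log₁₀(10^(80.6/10)+10^(81.2/10)) = 83.921 dB SPL.
Then apply −20·log₁₀(9.4/2.1) = -13.018 dB → 70.90 dB SPL.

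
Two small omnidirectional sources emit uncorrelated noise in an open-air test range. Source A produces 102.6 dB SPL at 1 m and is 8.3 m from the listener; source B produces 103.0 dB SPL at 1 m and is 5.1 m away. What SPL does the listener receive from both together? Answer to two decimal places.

At the listener: L_A = 102.6 − 20·log₁₀(8.3) = 84.218 dB; L_B = 103.0 − 20·log₁₀(5.1) = 88.849 dB.
Combined: 10·log₁₀(10^(84.218/10)+10^(88.849/10)) = 90.13 dB SPL.

90.13 dB SPL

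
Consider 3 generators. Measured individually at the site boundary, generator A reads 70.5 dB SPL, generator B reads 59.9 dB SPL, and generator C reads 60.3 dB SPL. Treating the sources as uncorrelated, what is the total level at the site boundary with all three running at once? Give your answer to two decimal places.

Incoherent sources sum as intensities:
L_total = 10·log₁₀(10^(70.5/10) + 10^(59.9/10) + 10^(60.3/10)) = 10·log₁₀(13270000) = 71.23 dB SPL.

71.23 dB SPL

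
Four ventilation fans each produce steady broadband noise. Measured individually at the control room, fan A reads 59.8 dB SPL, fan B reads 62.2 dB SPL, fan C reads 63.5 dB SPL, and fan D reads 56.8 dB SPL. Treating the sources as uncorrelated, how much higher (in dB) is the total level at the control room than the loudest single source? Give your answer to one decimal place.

Add the sources as powers (linear), then convert back to dB:
L_total = 10·log₁₀(10^(59.8/10) + 10^(62.2/10) + 10^(63.5/10) + 10^(56.8/10)) = 67.27 dB SPL.
Excess over the loudest (63.5 dB): 67.27 − 63.5 = 3.8 dB.

3.8 dB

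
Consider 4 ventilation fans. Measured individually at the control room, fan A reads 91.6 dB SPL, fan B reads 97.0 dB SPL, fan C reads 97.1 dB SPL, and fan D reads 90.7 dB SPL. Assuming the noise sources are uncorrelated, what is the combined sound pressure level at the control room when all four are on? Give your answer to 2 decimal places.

Incoherent sources sum as intensities:
L_total = 10·log₁₀(10^(91.6/10) + 10^(97.0/10) + 10^(97.1/10) + 10^(90.7/10)) = 10·log₁₀(12761000000) = 101.06 dB SPL.

101.06 dB SPL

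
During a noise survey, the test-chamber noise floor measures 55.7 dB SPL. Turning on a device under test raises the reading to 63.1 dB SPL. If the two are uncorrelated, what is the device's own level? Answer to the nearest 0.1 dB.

Background correction is a power subtraction:
L_src = 10·log₁₀(10^(63.1/10) − 10^(55.7/10)) = 10·log₁₀(1670000) = 62.2 dB SPL.

62.2 dB SPL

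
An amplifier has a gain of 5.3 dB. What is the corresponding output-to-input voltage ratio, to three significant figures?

1.84

Voltage ratio = 10^(dB/20).
10^(5.3/20) = 10^(0.2650) = 1.84.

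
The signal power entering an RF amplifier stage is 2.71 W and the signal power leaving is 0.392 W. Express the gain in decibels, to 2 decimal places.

-8.40 dB

For a power ratio, dB = 10·log₁₀(P₂/P₁).
10·log₁₀(0.392/2.71) = 10·log₁₀(0.1446) = -8.40 dB.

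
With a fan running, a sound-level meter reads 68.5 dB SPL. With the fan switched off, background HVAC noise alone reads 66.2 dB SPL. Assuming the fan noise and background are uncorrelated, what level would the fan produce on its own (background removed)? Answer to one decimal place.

64.6 dB SPL

Background correction is a power subtraction:
L_src = 10·log₁₀(10^(68.5/10) − 10^(66.2/10)) = 10·log₁₀(2911000) = 64.6 dB SPL.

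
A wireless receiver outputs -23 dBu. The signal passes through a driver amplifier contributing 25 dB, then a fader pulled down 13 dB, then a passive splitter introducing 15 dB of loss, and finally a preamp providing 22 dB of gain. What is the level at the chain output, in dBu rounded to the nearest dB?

Cascaded gains and losses add directly in dB.
-23 + 25 − 13 − 15 + 22 = -4 dBu.

-4 dBu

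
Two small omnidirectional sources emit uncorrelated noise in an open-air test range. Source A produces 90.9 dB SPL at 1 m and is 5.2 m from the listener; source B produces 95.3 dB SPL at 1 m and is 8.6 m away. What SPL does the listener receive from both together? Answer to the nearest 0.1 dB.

79.6 dB SPL

At the listener: L_A = 90.9 − 20·log₁₀(5.2) = 76.58 dB; L_B = 95.3 − 20·log₁₀(8.6) = 76.61 dB.
Combined: 10·log₁₀(10^(76.58/10)+10^(76.61/10)) = 79.6 dB SPL.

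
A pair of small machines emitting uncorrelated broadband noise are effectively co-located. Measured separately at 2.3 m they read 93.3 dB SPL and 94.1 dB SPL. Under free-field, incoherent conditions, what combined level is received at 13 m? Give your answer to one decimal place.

Combined at 2.3 m: 10·log₁₀(10^(93.3/10)+10^(94.1/10)) = 96.73 dB SPL.
Then apply −20·log₁₀(13/2.3) = -15.04 dB → 81.7 dB SPL.

81.7 dB SPL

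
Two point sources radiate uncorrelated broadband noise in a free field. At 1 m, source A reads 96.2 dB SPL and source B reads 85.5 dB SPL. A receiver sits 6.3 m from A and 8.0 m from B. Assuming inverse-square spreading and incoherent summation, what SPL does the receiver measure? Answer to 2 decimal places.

At the listener: L_A = 96.2 − 20·log₁₀(6.3) = 80.213 dB; L_B = 85.5 − 20·log₁₀(8.0) = 67.438 dB.
Combined: 10·log₁₀(10^(80.213/10)+10^(67.438/10)) = 80.44 dB SPL.

80.44 dB SPL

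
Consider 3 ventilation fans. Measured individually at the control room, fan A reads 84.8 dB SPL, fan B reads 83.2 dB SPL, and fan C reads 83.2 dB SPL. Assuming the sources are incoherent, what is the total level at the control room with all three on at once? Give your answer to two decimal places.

Uncorrelated sources add in intensity (power), not in dB.
L_total = 10·log₁₀(10^(84.8/10) + 10^(83.2/10) + 10^(83.2/10)) = 10·log₁₀(719900000) = 88.57 dB SPL.

88.57 dB SPL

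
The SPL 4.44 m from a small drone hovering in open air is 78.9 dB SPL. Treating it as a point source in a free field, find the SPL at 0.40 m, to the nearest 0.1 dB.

99.8 dB SPL

For a point source in a free field, ΔL = −20·log₁₀(d₂/d₁).
ΔL = −20·log₁₀(0.40/4.44) = 20.91 dB, so L₂ = 78.9 + (20.91) = 99.8 dB SPL.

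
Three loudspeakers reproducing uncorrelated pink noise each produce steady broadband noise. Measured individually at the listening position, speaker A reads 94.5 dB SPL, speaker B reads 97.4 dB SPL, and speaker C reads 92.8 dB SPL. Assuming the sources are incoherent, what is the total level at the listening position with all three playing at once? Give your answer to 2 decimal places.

Add the sources as powers (linear), then convert back to dB:
L_total = 10·log₁₀(10^(94.5/10) + 10^(97.4/10) + 10^(92.8/10)) = 10·log₁₀(10219000000) = 100.09 dB SPL.

100.09 dB SPL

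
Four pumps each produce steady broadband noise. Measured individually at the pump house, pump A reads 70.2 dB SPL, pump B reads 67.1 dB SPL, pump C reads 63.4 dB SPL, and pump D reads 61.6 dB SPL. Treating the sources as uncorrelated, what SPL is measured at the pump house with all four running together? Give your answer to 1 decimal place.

72.8 dB SPL

Incoherent sources sum as intensities:
L_total = 10·log₁₀(10^(70.2/10) + 10^(67.1/10) + 10^(63.4/10) + 10^(61.6/10)) = 10·log₁₀(19230000) = 72.8 dB SPL.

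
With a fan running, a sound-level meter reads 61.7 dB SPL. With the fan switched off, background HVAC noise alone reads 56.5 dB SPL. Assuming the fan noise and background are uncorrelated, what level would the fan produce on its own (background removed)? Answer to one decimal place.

Remove the background by subtracting linear intensities:
L_src = 10·log₁₀(10^(61.7/10) − 10^(56.5/10)) = 10·log₁₀(1032000) = 60.1 dB SPL.

60.1 dB SPL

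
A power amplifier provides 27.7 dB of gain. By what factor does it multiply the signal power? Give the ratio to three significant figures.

Power ratio = 10^(dB/10).
10^(27.7/10) = 10^(2.770) = 589.

589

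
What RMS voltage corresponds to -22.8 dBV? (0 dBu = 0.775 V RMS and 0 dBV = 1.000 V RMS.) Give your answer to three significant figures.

0.0724 V

V = 1.000 V × 10^(-22.8/20).
= 1.000 × 0.07244 = 0.0724 V.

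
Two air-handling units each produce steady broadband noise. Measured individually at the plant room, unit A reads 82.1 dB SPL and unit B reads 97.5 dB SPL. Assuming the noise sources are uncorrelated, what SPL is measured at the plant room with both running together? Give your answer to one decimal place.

97.6 dB SPL

Incoherent sources sum as intensities:
L_total = 10·log₁₀(10^(82.1/10) + 10^(97.5/10)) = 10·log₁₀(5786000000) = 97.6 dB SPL.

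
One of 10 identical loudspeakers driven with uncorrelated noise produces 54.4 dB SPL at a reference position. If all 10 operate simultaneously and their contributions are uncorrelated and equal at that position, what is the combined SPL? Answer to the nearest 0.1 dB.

10 equal incoherent sources raise the level by 10·log₁₀(10) = 10.00 dB.
L_total = 54.4 + 10.00 = 64.4 dB SPL.

64.4 dB SPL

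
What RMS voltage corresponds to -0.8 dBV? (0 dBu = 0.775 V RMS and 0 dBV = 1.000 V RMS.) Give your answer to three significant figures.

0.912 V

V = 1.000 V × 10^(-0.8/20).
= 1.000 × 0.9120 = 0.912 V.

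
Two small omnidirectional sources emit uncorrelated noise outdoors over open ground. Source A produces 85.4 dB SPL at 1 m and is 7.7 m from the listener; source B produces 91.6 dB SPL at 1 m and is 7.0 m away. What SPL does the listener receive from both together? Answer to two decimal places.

75.48 dB SPL

At the listener: L_A = 85.4 − 20·log₁₀(7.7) = 67.670 dB; L_B = 91.6 − 20·log₁₀(7.0) = 74.698 dB.
Combined: 10·log₁₀(10^(67.670/10)+10^(74.698/10)) = 75.48 dB SPL.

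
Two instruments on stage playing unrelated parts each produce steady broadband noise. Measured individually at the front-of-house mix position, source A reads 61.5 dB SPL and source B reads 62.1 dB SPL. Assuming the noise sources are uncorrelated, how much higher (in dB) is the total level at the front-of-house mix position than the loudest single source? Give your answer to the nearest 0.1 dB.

2.7 dB

Uncorrelated sources add in intensity (power), not in dB.
L_total = 10·log₁₀(10^(61.5/10) + 10^(62.1/10)) = 64.82 dB SPL.
Excess over the loudest (62.1 dB): 64.82 − 62.1 = 2.7 dB.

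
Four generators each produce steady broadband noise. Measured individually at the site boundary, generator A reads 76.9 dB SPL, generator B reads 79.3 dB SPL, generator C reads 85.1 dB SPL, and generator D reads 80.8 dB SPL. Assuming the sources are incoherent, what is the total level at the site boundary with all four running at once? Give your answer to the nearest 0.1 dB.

Incoherent sources sum as intensities:
L_total = 10·log₁₀(10^(76.9/10) + 10^(79.3/10) + 10^(85.1/10) + 10^(80.8/10)) = 10·log₁₀(577900000) = 87.6 dB SPL.

87.6 dB SPL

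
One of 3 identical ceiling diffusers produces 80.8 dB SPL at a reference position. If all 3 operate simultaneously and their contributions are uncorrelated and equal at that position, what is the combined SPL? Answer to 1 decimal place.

3 equal incoherent sources raise the level by 10·log₁₀(3) = 4.77 dB.
L_total = 80.8 + 4.77 = 85.6 dB SPL.

85.6 dB SPL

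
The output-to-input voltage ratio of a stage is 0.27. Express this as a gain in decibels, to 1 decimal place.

Voltage ratio → dB uses the 20·log₁₀ form:
20·log₁₀(0.27) = -11.4 dB.

-11.4 dB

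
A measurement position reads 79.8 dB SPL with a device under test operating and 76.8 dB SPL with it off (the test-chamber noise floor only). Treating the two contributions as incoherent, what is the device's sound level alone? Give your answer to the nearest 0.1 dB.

Remove the background by subtracting linear intensities:
L_src = 10·log₁₀(10^(79.8/10) − 10^(76.8/10)) = 10·log₁₀(47640000) = 76.8 dB SPL.

76.8 dB SPL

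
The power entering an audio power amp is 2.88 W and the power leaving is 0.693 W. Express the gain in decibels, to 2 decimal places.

Power ratio → dB uses the 10·log₁₀ form:
10·log₁₀(0.693/2.88) = 10·log₁₀(0.2406) = -6.19 dB.

-6.19 dB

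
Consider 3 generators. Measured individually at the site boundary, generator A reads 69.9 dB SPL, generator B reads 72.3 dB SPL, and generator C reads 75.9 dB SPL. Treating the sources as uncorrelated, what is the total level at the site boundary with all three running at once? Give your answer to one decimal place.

Add the sources as powers (linear), then convert back to dB:
L_total = 10·log₁₀(10^(69.9/10) + 10^(72.3/10) + 10^(75.9/10)) = 10·log₁₀(65660000) = 78.2 dB SPL.

78.2 dB SPL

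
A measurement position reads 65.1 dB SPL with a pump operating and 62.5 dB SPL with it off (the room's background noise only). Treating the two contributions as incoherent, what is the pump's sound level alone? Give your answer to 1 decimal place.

61.6 dB SPL

Background correction is a power subtraction:
L_src = 10·log₁₀(10^(65.1/10) − 10^(62.5/10)) = 10·log₁₀(1458000) = 61.6 dB SPL.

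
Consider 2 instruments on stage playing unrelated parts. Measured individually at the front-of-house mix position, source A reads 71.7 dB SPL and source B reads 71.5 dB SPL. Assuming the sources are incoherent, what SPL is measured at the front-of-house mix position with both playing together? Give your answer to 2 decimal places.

Incoherent sources sum as intensities:
L_total = 10·log₁₀(10^(71.7/10) + 10^(71.5/10)) = 10·log₁₀(28920000) = 74.61 dB SPL.

74.61 dB SPL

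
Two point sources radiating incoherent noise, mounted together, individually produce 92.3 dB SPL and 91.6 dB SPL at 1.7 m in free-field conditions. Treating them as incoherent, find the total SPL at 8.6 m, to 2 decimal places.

Combined at 1.7 m: 10·log₁₀(10^(92.3/10)+10^(91.6/10)) = 94.974 dB SPL.
Then apply −20·log₁₀(8.6/1.7) = -14.081 dB → 80.89 dB SPL.

80.89 dB SPL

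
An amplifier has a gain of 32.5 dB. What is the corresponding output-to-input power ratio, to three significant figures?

1780

Power ratio = 10^(dB/10).
10^(32.5/10) = 10^(3.250) = 1780.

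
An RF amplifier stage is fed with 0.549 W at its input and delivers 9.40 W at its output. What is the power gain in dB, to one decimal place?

12.3 dB

For a power ratio, dB = 10·log₁₀(P₂/P₁).
10·log₁₀(9.40/0.549) = 10·log₁₀(17.12) = 12.3 dB.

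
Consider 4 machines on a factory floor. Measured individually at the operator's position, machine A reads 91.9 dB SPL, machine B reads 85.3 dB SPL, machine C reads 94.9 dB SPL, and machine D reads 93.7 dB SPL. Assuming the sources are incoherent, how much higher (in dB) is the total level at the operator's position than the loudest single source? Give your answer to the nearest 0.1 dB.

Add the sources as powers (linear), then convert back to dB:
L_total = 10·log₁₀(10^(91.9/10) + 10^(85.3/10) + 10^(94.9/10) + 10^(93.7/10)) = 98.65 dB SPL.
Excess over the loudest (94.9 dB): 98.65 − 94.9 = 3.7 dB.

3.7 dB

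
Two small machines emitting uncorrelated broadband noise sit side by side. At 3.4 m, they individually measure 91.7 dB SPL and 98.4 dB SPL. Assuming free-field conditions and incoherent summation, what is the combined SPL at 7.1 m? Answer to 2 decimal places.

92.85 dB SPL

Combined at 3.4 m: 10·log₁₀(10^(91.7/10)+10^(98.4/10)) = 99.241 dB SPL.
Then apply −20·log₁₀(7.1/3.4) = -6.396 dB → 92.85 dB SPL.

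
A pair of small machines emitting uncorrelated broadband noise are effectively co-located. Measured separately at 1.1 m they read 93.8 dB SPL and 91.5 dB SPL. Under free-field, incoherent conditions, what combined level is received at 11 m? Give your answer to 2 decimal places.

75.81 dB SPL

Combined at 1.1 m: 10·log₁₀(10^(93.8/10)+10^(91.5/10)) = 95.811 dB SPL.
Then apply −20·log₁₀(11/1.1) = -20.000 dB → 75.81 dB SPL.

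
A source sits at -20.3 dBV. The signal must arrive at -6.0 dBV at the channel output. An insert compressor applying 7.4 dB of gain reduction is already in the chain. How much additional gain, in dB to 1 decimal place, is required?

21.7 dB

The required make-up gain is the shortfall in the dB sum.
G = -6.0 − (-20.3) + 7.4 = 21.7 dB.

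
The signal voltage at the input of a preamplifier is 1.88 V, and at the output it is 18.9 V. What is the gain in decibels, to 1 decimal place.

Voltage ratio → dB uses the 20·log₁₀ form:
20·log₁₀(18.9/1.88) = 20·log₁₀(10.05) = 20.0 dB.

20.0 dB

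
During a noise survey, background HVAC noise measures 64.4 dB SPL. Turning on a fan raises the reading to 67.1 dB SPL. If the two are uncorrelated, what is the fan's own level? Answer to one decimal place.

63.8 dB SPL

Remove the background by subtracting linear intensities:
L_src = 10·log₁₀(10^(67.1/10) − 10^(64.4/10)) = 10·log₁₀(2374000) = 63.8 dB SPL.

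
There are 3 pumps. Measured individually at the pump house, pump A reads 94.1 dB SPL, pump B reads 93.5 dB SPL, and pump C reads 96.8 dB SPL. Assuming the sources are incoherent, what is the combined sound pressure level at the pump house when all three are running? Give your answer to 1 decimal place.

Add the sources as powers (linear), then convert back to dB:
L_total = 10·log₁₀(10^(94.1/10) + 10^(93.5/10) + 10^(96.8/10)) = 10·log₁₀(9595000000) = 99.8 dB SPL.

99.8 dB SPL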